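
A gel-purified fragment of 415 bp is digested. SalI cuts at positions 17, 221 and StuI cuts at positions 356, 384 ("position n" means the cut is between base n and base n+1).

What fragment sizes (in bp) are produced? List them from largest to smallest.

204, 135, 31, 28, 17 bp

Combined cut positions (sorted): 17, 221, 356, 384.
Linear molecule, 4 cuts → 5 fragments:
  17 − 0 = 17 bp
  221 − 17 = 204 bp
  356 − 221 = 135 bp
  384 − 356 = 28 bp
  415 − 384 = 31 bp
Sorted largest to smallest: 204, 135, 31, 28, 17 bp.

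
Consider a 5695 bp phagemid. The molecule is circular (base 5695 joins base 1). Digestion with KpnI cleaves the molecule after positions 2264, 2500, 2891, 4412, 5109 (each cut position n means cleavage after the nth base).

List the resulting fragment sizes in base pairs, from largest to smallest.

Circular molecule, 5 cuts → 5 fragments:
  2500 − 2264 = 236 bp
  2891 − 2500 = 391 bp
  4412 − 2891 = 1521 bp
  5109 − 4412 = 697 bp
  wrap: 5695 − 5109 + 2264 = 2850 bp
Sorted largest to smallest: 2850, 1521, 697, 391, 236 bp.

2850, 1521, 697, 391, 236 bp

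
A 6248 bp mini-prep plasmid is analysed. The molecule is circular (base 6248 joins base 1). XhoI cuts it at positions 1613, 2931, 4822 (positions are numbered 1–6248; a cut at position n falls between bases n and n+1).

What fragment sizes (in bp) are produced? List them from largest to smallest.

3039, 1891, 1318 bp

Circular molecule, 3 cuts → 3 fragments:
  2931 − 1613 = 1318 bp
  4822 − 2931 = 1891 bp
  wrap: 6248 − 4822 + 1613 = 3039 bp
Sorted largest to smallest: 3039, 1891, 1318 bp.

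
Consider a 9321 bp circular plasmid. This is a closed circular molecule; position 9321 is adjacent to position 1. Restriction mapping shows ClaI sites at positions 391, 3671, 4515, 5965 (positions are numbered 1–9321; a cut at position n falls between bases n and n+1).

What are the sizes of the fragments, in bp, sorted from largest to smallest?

Circular molecule, 4 cuts → 4 fragments:
  3671 − 391 = 3280 bp
  4515 − 3671 = 844 bp
  5965 − 4515 = 1450 bp
  wrap: 9321 − 5965 + 391 = 3747 bp
Sorted largest to smallest: 3747, 3280, 1450, 844 bp.

3747, 3280, 1450, 844 bp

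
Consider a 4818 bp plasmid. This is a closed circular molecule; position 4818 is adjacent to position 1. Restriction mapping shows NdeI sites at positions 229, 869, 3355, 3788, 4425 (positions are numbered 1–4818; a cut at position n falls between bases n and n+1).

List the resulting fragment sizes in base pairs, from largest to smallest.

Circular molecule, 5 cuts → 5 fragments:
  869 − 229 = 640 bp
  3355 − 869 = 2486 bp
  3788 − 3355 = 433 bp
  4425 − 3788 = 637 bp
  wrap: 4818 − 4425 + 229 = 622 bp
Sorted largest to smallest: 2486, 640, 637, 622, 433 bp.

2486, 640, 637, 622, 433 bp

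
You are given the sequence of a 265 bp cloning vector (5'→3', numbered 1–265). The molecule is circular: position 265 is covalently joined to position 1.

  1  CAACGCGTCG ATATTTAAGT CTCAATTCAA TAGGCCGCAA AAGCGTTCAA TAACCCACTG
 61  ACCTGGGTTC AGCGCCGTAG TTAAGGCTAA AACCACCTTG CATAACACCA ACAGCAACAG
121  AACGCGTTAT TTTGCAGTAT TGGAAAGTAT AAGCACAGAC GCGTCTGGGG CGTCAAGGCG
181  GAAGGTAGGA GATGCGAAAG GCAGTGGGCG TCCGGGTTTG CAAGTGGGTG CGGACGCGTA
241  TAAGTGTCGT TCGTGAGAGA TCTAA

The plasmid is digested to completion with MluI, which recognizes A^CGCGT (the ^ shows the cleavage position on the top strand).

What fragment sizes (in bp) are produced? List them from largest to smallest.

MluI sites (ACGCGT) start at positions 3, 122, 159, 234.
MluI cuts after the first base of each site, so after positions 3, 122, 159, 234.
Circular molecule, 4 cuts → 4 fragments:
  4–122 → 119 bp
  123–159 → 37 bp
  160–234 → 75 bp
  235–265 then 1–3 → 31 + 3 = 34 bp
Sorted largest to smallest: 119, 75, 37, 34 bp.

119, 75, 37, 34 bp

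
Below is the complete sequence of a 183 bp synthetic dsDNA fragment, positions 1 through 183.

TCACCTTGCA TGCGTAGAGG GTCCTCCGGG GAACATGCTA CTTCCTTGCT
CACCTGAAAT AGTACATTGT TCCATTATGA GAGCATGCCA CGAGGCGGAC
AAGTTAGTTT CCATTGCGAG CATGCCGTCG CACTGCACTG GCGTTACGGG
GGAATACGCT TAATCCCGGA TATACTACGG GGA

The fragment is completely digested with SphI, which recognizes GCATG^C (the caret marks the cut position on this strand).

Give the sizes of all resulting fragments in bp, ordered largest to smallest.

75, 59, 37, 12 bp

SphI sites (GCATGC) start at positions 8, 83, 120.
SphI cuts after base 5 of each site (before the last base), so after positions 12, 87, 124.
Linear molecule, 3 cuts → 4 fragments:
  1–12 → 12 bp
  13–87 → 75 bp
  88–124 → 37 bp
  125–183 → 59 bp
Sorted largest to smallest: 75, 59, 37, 12 bp.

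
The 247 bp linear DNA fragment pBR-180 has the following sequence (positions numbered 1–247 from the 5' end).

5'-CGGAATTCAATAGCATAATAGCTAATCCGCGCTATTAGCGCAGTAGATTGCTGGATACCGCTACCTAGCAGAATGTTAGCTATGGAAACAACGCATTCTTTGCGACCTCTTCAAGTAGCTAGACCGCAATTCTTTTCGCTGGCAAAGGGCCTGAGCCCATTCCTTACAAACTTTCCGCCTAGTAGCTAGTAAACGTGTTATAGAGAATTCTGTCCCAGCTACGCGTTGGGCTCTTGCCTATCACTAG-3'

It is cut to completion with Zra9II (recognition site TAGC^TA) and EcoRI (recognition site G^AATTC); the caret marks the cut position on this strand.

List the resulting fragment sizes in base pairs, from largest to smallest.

67, 58, 42, 39, 19, 19, 3 bp

Zra9II sites (TAGCTA) start at positions 19, 77, 116, 183.
Zra9II cuts after base 4 of each site, so after positions 22, 80, 119, 186.
EcoRI sites (GAATTC) start at positions 3, 205.
EcoRI cuts after the first base of each site, so after positions 3, 205.
Combined cut positions: 3, 22, 80, 119, 186, 205.
Linear molecule, 6 cuts → 7 fragments:
  1–3 → 3 bp
  4–22 → 19 bp
  23–80 → 58 bp
  81–119 → 39 bp
  120–186 → 67 bp
  187–205 → 19 bp
  206–247 → 42 bp
Sorted largest to smallest: 67, 58, 42, 39, 19, 19, 3 bp.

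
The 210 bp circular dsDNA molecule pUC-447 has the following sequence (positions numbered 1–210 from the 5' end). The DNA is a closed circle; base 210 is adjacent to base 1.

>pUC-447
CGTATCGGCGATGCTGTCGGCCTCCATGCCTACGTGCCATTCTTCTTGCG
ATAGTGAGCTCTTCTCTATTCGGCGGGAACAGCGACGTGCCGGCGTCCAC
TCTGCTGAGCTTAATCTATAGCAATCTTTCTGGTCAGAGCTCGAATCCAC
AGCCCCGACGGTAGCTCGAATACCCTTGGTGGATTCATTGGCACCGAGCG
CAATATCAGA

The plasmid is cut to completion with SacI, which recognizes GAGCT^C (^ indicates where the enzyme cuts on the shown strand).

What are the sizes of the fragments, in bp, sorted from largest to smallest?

129, 81 bp

SacI sites (GAGCTC) start at positions 56, 137.
SacI cuts after base 5 of each site (before the last base), so after positions 60, 141.
Circular molecule, 2 cuts → 2 fragments:
  61–141 → 81 bp
  142–210 then 1–60 → 69 + 60 = 129 bp
Sorted largest to smallest: 129, 81 bp.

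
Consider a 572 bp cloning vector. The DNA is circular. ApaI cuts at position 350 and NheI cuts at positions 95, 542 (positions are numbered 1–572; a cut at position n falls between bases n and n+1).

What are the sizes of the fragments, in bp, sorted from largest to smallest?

255, 192, 125 bp

Combined cut positions (sorted): 95, 350, 542.
Circular molecule, 3 cuts → 3 fragments:
  350 − 95 = 255 bp
  542 − 350 = 192 bp
  wrap: 572 − 542 + 95 = 125 bp
Sorted largest to smallest: 255, 192, 125 bp.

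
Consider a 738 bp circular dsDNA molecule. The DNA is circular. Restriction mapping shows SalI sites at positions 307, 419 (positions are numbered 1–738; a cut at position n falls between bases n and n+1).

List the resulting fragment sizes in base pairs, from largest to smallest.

626, 112 bp

Circular molecule, 2 cuts → 2 fragments:
  419 − 307 = 112 bp
  wrap: 738 − 419 + 307 = 626 bp
Sorted largest to smallest: 626, 112 bp.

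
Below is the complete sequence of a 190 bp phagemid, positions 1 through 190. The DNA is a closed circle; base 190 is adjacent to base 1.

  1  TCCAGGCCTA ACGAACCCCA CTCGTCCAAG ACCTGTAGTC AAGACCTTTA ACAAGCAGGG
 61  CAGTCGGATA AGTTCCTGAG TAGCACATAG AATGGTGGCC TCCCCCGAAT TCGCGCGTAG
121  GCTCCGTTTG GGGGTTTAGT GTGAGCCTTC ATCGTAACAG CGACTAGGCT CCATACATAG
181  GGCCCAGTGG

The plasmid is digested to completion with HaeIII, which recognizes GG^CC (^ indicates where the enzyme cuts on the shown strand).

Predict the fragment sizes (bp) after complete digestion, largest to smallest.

HaeIII sites (GGCC) start at positions 5, 97, 181.
HaeIII cuts after base 2 of each site, so after positions 6, 98, 182.
Circular molecule, 3 cuts → 3 fragments:
  7–98 → 92 bp
  99–182 → 84 bp
  183–190 then 1–6 → 8 + 6 = 14 bp
Sorted largest to smallest: 92, 84, 14 bp.

92, 84, 14 bp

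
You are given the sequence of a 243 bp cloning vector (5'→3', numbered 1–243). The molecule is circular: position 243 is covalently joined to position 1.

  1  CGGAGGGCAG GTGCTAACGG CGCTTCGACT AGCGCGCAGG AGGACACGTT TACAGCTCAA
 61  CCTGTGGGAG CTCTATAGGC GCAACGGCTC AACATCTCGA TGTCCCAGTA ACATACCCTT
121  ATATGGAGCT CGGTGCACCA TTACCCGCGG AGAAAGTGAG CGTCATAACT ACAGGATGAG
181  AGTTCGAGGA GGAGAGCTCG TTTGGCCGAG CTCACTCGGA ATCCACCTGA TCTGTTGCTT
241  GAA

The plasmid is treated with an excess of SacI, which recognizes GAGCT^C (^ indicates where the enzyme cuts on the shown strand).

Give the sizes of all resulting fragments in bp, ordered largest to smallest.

SacI sites (GAGCTC) start at positions 68, 126, 194, 208.
SacI cuts after base 5 of each site (before the last base), so after positions 72, 130, 198, 212.
Circular molecule, 4 cuts → 4 fragments:
  73–130 → 58 bp
  131–198 → 68 bp
  199–212 → 14 bp
  213–243 then 1–72 → 31 + 72 = 103 bp
Sorted largest to smallest: 103, 68, 58, 14 bp.

103, 68, 58, 14 bp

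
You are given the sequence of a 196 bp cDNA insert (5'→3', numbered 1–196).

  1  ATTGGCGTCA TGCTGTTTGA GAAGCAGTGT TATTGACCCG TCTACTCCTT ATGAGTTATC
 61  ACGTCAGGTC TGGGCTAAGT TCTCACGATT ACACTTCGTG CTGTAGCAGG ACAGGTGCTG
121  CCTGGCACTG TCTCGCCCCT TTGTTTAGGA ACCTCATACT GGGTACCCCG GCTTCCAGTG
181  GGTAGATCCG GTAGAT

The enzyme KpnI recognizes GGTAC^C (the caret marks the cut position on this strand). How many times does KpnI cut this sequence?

1

GGTACC occurs starting at position 162.
KpnI cuts at 1 site.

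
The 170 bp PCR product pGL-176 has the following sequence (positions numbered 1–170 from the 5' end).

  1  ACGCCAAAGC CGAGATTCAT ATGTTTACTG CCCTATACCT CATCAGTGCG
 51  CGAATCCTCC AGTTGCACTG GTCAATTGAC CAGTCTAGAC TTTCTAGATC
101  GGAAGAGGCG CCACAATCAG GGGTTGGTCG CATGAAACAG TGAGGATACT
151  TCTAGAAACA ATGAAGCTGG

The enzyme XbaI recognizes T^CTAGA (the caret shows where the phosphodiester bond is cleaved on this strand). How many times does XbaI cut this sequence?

3

TCTAGA occurs starting at positions 84, 93, 151.
XbaI cuts at 3 sites.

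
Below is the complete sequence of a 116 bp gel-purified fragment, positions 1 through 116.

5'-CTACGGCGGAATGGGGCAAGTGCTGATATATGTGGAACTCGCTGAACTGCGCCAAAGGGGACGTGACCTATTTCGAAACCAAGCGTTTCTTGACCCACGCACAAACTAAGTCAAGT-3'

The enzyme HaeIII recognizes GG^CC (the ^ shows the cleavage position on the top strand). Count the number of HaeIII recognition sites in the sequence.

No occurrence of GGCC is present in the sequence.
HaeIII does not cut: 0 sites.

0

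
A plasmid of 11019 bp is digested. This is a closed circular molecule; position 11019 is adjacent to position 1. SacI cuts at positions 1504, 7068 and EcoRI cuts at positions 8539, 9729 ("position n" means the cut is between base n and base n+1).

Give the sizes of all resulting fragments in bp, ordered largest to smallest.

5564, 2794, 1471, 1190 bp

Combined cut positions (sorted): 1504, 7068, 8539, 9729.
Circular molecule, 4 cuts → 4 fragments:
  7068 − 1504 = 5564 bp
  8539 − 7068 = 1471 bp
  9729 − 8539 = 1190 bp
  wrap: 11019 − 9729 + 1504 = 2794 bp
Sorted largest to smallest: 5564, 2794, 1471, 1190 bp.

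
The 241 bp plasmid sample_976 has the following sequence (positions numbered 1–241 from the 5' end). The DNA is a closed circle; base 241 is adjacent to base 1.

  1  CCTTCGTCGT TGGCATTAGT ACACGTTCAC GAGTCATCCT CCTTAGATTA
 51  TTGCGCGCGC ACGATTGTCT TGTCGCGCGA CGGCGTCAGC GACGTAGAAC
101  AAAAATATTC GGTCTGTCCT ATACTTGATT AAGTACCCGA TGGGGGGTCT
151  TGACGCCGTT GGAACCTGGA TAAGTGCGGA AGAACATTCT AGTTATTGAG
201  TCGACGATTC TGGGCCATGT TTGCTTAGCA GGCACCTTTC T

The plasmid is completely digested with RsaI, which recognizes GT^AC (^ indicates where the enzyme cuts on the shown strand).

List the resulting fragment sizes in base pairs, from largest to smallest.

RsaI sites (GTAC) start at positions 19, 133.
RsaI cuts after base 2 of each site, so after positions 20, 134.
Circular molecule, 2 cuts → 2 fragments:
  21–134 → 114 bp
  135–241 then 1–20 → 107 + 20 = 127 bp
Sorted largest to smallest: 127, 114 bp.

127, 114 bp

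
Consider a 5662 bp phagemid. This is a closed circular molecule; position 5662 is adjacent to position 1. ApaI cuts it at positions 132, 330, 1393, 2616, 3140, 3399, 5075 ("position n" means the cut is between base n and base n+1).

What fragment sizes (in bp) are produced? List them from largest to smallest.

Circular molecule, 7 cuts → 7 fragments:
  330 − 132 = 198 bp
  1393 − 330 = 1063 bp
  2616 − 1393 = 1223 bp
  3140 − 2616 = 524 bp
  3399 − 3140 = 259 bp
  5075 − 3399 = 1676 bp
  wrap: 5662 − 5075 + 132 = 719 bp
Sorted largest to smallest: 1676, 1223, 1063, 719, 524, 259, 198 bp.

1676, 1223, 1063, 719, 524, 259, 198 bp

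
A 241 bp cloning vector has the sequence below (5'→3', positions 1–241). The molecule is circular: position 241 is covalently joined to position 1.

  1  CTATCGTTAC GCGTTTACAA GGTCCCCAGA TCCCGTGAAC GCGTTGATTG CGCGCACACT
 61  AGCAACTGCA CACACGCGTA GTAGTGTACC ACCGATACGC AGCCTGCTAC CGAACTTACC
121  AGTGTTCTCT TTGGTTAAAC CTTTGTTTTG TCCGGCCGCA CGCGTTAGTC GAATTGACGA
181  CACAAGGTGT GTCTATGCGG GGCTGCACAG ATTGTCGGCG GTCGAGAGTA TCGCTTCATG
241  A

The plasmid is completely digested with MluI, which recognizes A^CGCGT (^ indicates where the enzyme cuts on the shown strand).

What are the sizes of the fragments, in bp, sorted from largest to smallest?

MluI sites (ACGCGT) start at positions 9, 39, 74, 160.
MluI cuts after the first base of each site, so after positions 9, 39, 74, 160.
Circular molecule, 4 cuts → 4 fragments:
  10–39 → 30 bp
  40–74 → 35 bp
  75–160 → 86 bp
  161–241 then 1–9 → 81 + 9 = 90 bp
Sorted largest to smallest: 90, 86, 35, 30 bp.

90, 86, 35, 30 bp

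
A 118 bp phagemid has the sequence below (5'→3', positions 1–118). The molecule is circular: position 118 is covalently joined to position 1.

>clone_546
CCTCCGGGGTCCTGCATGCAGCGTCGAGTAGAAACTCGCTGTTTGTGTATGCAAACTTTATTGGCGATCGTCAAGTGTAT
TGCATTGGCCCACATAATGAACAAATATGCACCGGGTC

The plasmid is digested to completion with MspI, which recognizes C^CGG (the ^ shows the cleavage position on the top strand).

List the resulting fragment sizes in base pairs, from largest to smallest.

108, 10 bp

MspI sites (CCGG) start at positions 4, 112.
MspI cuts after the first base of each site, so after positions 4, 112.
Circular molecule, 2 cuts → 2 fragments:
  5–112 → 108 bp
  113–118 then 1–4 → 6 + 4 = 10 bp
Sorted largest to smallest: 108, 10 bp.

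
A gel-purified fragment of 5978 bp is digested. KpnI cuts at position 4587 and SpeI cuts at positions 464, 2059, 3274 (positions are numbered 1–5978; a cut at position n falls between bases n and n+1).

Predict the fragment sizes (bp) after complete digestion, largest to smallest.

1595, 1391, 1313, 1215, 464 bp

Combined cut positions (sorted): 464, 2059, 3274, 4587.
Linear molecule, 4 cuts → 5 fragments:
  464 − 0 = 464 bp
  2059 − 464 = 1595 bp
  3274 − 2059 = 1215 bp
  4587 − 3274 = 1313 bp
  5978 − 4587 = 1391 bp
Sorted largest to smallest: 1595, 1391, 1313, 1215, 464 bp.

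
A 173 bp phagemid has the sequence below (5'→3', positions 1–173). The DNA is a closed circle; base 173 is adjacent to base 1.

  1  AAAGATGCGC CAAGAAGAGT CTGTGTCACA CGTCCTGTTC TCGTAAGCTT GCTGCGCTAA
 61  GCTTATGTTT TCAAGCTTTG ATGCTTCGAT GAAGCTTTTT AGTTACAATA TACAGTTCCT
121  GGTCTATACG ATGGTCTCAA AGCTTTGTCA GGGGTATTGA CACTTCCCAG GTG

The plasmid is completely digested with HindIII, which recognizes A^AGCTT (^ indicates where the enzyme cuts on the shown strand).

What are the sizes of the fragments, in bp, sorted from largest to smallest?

78, 48, 19, 14, 14 bp

HindIII sites (AAGCTT) start at positions 45, 59, 73, 92, 140.
HindIII cuts after the first base of each site, so after positions 45, 59, 73, 92, 140.
Circular molecule, 5 cuts → 5 fragments:
  46–59 → 14 bp
  60–73 → 14 bp
  74–92 → 19 bp
  93–140 → 48 bp
  141–173 then 1–45 → 33 + 45 = 78 bp
Sorted largest to smallest: 78, 48, 19, 14, 14 bp.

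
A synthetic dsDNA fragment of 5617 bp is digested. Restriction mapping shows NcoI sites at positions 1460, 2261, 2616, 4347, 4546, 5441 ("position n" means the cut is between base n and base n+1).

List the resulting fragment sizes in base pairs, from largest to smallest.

1731, 1460, 895, 801, 355, 199, 176 bp

Linear molecule, 6 cuts → 7 fragments:
  1460 − 0 = 1460 bp
  2261 − 1460 = 801 bp
  2616 − 2261 = 355 bp
  4347 − 2616 = 1731 bp
  4546 − 4347 = 199 bp
  5441 − 4546 = 895 bp
  5617 − 5441 = 176 bp
Sorted largest to smallest: 1731, 1460, 895, 801, 355, 199, 176 bp.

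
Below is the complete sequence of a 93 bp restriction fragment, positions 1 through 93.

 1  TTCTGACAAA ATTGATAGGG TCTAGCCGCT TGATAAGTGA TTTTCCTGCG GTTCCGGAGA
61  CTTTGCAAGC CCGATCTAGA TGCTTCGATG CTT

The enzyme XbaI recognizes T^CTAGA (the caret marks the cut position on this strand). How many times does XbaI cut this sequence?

TCTAGA occurs starting at position 75.
XbaI cuts at 1 site.

1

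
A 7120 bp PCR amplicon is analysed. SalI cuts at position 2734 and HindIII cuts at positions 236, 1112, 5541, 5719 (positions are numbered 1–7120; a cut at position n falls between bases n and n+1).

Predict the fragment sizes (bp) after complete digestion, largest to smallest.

Combined cut positions (sorted): 236, 1112, 2734, 5541, 5719.
Linear molecule, 5 cuts → 6 fragments:
  236 − 0 = 236 bp
  1112 − 236 = 876 bp
  2734 − 1112 = 1622 bp
  5541 − 2734 = 2807 bp
  5719 − 5541 = 178 bp
  7120 − 5719 = 1401 bp
Sorted largest to smallest: 2807, 1622, 1401, 876, 236, 178 bp.

2807, 1622, 1401, 876, 236, 178 bp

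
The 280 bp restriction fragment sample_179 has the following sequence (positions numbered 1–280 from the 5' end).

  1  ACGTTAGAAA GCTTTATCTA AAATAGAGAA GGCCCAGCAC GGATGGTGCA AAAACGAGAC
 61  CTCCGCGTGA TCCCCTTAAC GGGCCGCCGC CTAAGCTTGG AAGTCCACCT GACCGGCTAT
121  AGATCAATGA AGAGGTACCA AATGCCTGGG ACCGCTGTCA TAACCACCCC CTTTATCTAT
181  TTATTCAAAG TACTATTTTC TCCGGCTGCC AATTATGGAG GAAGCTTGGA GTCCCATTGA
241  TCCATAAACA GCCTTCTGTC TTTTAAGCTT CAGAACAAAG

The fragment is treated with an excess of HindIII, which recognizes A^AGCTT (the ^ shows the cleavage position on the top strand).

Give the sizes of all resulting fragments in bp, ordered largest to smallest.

HindIII sites (AAGCTT) start at positions 9, 93, 222, 265.
HindIII cuts after the first base of each site, so after positions 9, 93, 222, 265.
Linear molecule, 4 cuts → 5 fragments:
  1–9 → 9 bp
  10–93 → 84 bp
  94–222 → 129 bp
  223–265 → 43 bp
  266–280 → 15 bp
Sorted largest to smallest: 129, 84, 43, 15, 9 bp.

129, 84, 43, 15, 9 bp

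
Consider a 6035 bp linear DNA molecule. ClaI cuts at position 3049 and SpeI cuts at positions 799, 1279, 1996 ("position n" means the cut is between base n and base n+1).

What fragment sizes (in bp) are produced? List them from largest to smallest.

Combined cut positions (sorted): 799, 1279, 1996, 3049.
Linear molecule, 4 cuts → 5 fragments:
  799 − 0 = 799 bp
  1279 − 799 = 480 bp
  1996 − 1279 = 717 bp
  3049 − 1996 = 1053 bp
  6035 − 3049 = 2986 bp
Sorted largest to smallest: 2986, 1053, 799, 717, 480 bp.

2986, 1053, 799, 717, 480 bp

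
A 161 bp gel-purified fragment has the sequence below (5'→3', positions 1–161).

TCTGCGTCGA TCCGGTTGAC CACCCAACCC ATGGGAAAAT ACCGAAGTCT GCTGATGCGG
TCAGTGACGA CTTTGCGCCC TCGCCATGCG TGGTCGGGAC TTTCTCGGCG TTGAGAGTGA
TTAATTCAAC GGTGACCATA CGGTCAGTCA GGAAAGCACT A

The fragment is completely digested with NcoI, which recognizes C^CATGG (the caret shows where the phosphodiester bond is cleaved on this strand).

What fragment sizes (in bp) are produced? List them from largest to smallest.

The NcoI site (CCATGG) starts at position 29.
NcoI cuts after the first base of each site, so after position 29.
Linear molecule, 1 cut → 2 fragments:
  1–29 → 29 bp
  30–161 → 132 bp
Sorted largest to smallest: 132, 29 bp.

132, 29 bp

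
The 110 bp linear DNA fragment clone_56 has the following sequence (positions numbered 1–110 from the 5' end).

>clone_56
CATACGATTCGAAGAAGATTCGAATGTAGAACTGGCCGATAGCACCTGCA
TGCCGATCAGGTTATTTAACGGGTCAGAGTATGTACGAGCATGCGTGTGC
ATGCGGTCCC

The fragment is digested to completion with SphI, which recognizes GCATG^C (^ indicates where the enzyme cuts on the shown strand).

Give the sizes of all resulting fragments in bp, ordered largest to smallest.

SphI sites (GCATGC) start at positions 48, 89, 99.
SphI cuts after base 5 of each site (before the last base), so after positions 52, 93, 103.
Linear molecule, 3 cuts → 4 fragments:
  1–52 → 52 bp
  53–93 → 41 bp
  94–103 → 10 bp
  104–110 → 7 bp
Sorted largest to smallest: 52, 41, 10, 7 bp.

52, 41, 10, 7 bp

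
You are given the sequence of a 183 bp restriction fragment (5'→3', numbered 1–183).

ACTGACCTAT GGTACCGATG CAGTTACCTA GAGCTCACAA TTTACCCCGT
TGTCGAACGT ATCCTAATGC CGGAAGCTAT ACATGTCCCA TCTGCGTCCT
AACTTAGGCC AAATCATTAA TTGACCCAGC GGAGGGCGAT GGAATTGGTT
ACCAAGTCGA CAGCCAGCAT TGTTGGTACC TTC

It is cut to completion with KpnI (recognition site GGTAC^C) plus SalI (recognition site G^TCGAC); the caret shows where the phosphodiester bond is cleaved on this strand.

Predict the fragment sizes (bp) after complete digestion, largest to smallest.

141, 23, 15, 4 bp

KpnI sites (GGTACC) start at positions 11, 175.
KpnI cuts after base 5 of each site (before the last base), so after positions 15, 179.
The SalI site (GTCGAC) starts at position 156.
SalI cuts after the first base of each site, so after position 156.
Combined cut positions: 15, 156, 179.
Linear molecule, 3 cuts → 4 fragments:
  1–15 → 15 bp
  16–156 → 141 bp
  157–179 → 23 bp
  180–183 → 4 bp
Sorted largest to smallest: 141, 23, 15, 4 bp.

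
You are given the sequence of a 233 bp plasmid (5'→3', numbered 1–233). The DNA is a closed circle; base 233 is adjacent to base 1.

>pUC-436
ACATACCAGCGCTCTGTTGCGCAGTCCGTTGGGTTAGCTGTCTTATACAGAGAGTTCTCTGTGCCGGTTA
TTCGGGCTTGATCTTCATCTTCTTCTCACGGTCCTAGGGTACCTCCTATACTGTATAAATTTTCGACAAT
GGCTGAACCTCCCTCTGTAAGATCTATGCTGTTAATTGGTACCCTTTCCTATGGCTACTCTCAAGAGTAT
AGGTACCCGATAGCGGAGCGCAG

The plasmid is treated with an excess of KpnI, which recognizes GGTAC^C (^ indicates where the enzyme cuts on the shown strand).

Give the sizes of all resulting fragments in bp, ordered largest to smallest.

KpnI sites (GGTACC) start at positions 108, 178, 212.
KpnI cuts after base 5 of each site (before the last base), so after positions 112, 182, 216.
Circular molecule, 3 cuts → 3 fragments:
  113–182 → 70 bp
  183–216 → 34 bp
  217–233 then 1–112 → 17 + 112 = 129 bp
Sorted largest to smallest: 129, 70, 34 bp.

129, 70, 34 bp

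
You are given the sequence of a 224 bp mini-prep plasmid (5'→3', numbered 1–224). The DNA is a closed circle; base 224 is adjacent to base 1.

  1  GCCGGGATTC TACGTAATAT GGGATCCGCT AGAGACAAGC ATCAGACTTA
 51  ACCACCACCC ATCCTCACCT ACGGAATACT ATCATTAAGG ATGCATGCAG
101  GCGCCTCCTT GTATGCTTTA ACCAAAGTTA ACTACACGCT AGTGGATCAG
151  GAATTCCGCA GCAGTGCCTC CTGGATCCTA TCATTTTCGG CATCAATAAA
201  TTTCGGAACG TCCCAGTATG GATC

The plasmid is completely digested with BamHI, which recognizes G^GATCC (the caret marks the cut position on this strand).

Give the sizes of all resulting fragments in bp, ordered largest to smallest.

151, 73 bp

BamHI sites (GGATCC) start at positions 22, 173.
BamHI cuts after the first base of each site, so after positions 22, 173.
Circular molecule, 2 cuts → 2 fragments:
  23–173 → 151 bp
  174–224 then 1–22 → 51 + 22 = 73 bp
Sorted largest to smallest: 151, 73 bp.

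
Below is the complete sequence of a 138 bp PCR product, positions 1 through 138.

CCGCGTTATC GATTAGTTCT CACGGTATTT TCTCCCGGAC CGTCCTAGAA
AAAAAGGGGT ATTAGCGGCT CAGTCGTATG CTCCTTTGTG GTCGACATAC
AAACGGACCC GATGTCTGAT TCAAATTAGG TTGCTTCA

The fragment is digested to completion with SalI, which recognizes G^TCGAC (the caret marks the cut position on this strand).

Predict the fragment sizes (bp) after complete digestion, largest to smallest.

The SalI site (GTCGAC) starts at position 91.
SalI cuts after the first base of each site, so after position 91.
Linear molecule, 1 cut → 2 fragments:
  1–91 → 91 bp
  92–138 → 47 bp
Sorted largest to smallest: 91, 47 bp.

91, 47 bp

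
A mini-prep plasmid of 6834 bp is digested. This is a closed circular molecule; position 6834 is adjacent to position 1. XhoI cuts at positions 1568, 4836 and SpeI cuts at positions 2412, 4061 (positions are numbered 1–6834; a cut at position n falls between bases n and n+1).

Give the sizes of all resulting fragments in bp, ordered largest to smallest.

3566, 1649, 844, 775 bp

Combined cut positions (sorted): 1568, 2412, 4061, 4836.
Circular molecule, 4 cuts → 4 fragments:
  2412 − 1568 = 844 bp
  4061 − 2412 = 1649 bp
  4836 − 4061 = 775 bp
  wrap: 6834 − 4836 + 1568 = 3566 bp
Sorted largest to smallest: 3566, 1649, 844, 775 bp.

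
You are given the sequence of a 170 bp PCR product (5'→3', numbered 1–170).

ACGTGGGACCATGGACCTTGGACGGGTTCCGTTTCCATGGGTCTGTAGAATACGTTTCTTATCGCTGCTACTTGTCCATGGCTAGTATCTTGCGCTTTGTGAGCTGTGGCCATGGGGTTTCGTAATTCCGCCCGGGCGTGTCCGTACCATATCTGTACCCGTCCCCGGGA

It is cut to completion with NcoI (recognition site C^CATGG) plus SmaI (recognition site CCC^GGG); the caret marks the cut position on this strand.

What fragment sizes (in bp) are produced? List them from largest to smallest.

41, 34, 33, 26, 23, 9, 4 bp

NcoI sites (CCATGG) start at positions 9, 35, 76, 110.
NcoI cuts after the first base of each site, so after positions 9, 35, 76, 110.
SmaI sites (CCCGGG) start at positions 131, 164.
SmaI cuts after base 3 of each site, so after positions 133, 166.
Combined cut positions: 9, 35, 76, 110, 133, 166.
Linear molecule, 6 cuts → 7 fragments:
  1–9 → 9 bp
  10–35 → 26 bp
  36–76 → 41 bp
  77–110 → 34 bp
  111–133 → 23 bp
  134–166 → 33 bp
  167–170 → 4 bp
Sorted largest to smallest: 41, 34, 33, 26, 23, 9, 4 bp.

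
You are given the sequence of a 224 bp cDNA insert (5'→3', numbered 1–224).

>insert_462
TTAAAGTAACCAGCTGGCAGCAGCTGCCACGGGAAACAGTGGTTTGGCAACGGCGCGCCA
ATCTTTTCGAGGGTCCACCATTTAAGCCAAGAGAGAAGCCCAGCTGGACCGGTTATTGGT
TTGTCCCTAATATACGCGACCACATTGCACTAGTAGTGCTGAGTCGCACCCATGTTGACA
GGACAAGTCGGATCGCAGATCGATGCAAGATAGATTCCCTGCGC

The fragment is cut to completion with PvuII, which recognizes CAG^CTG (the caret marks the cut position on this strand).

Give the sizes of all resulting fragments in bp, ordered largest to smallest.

121, 80, 13, 10 bp

PvuII sites (CAGCTG) start at positions 11, 21, 101.
PvuII cuts after base 3 of each site, so after positions 13, 23, 103.
Linear molecule, 3 cuts → 4 fragments:
  1–13 → 13 bp
  14–23 → 10 bp
  24–103 → 80 bp
  104–224 → 121 bp
Sorted largest to smallest: 121, 80, 13, 10 bp.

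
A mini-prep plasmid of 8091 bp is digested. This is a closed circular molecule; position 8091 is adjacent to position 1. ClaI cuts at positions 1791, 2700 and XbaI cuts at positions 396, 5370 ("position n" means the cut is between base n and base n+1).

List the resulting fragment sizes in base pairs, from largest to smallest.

3117, 2670, 1395, 909 bp

Combined cut positions (sorted): 396, 1791, 2700, 5370.
Circular molecule, 4 cuts → 4 fragments:
  1791 − 396 = 1395 bp
  2700 − 1791 = 909 bp
  5370 − 2700 = 2670 bp
  wrap: 8091 − 5370 + 396 = 3117 bp
Sorted largest to smallest: 3117, 2670, 1395, 909 bp.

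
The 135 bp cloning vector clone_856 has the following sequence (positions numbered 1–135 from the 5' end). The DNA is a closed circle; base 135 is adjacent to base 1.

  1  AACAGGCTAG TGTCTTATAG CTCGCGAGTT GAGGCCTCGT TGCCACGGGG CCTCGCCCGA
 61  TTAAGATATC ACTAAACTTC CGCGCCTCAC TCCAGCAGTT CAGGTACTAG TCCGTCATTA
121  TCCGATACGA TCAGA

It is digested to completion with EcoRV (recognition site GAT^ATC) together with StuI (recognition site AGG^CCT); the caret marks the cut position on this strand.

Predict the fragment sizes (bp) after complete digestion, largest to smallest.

102, 33 bp

The EcoRV site (GATATC) starts at position 65.
EcoRV cuts after base 3 of each site, so after position 67.
The StuI site (AGGCCT) starts at position 32.
StuI cuts after base 3 of each site, so after position 34.
Combined cut positions: 34, 67.
Circular molecule, 2 cuts → 2 fragments:
  35–67 → 33 bp
  68–135 then 1–34 → 68 + 34 = 102 bp
Sorted largest to smallest: 102, 33 bp.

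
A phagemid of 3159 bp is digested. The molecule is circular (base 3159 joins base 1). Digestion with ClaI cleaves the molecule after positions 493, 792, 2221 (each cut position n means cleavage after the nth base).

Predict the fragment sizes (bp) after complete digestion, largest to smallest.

Circular molecule, 3 cuts → 3 fragments:
  792 − 493 = 299 bp
  2221 − 792 = 1429 bp
  wrap: 3159 − 2221 + 493 = 1431 bp
Sorted largest to smallest: 1431, 1429, 299 bp.

1431, 1429, 299 bp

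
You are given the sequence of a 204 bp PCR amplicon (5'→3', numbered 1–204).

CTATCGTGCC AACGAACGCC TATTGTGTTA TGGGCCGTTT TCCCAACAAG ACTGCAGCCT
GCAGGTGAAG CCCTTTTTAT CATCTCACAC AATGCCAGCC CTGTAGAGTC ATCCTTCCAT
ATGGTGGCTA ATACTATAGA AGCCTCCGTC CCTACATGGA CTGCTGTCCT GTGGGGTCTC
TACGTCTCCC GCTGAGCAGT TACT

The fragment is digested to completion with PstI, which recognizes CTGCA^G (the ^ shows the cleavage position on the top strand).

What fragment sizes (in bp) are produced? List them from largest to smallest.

141, 56, 7 bp

PstI sites (CTGCAG) start at positions 52, 59.
PstI cuts after base 5 of each site (before the last base), so after positions 56, 63.
Linear molecule, 2 cuts → 3 fragments:
  1–56 → 56 bp
  57–63 → 7 bp
  64–204 → 141 bp
Sorted largest to smallest: 141, 56, 7 bp.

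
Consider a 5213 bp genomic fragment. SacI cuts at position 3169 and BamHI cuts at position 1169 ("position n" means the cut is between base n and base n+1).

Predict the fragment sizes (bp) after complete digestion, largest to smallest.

Combined cut positions (sorted): 1169, 3169.
Linear molecule, 2 cuts → 3 fragments:
  1169 − 0 = 1169 bp
  3169 − 1169 = 2000 bp
  5213 − 3169 = 2044 bp
Sorted largest to smallest: 2044, 2000, 1169 bp.

2044, 2000, 1169 bp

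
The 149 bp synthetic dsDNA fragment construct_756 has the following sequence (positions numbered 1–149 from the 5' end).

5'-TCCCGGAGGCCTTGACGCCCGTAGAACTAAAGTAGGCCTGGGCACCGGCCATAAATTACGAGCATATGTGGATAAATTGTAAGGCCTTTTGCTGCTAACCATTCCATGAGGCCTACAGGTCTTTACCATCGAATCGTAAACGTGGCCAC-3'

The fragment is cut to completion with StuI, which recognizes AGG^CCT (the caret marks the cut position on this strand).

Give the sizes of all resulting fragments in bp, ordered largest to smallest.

48, 38, 27, 27, 9 bp

StuI sites (AGGCCT) start at positions 7, 34, 82, 109.
StuI cuts after base 3 of each site, so after positions 9, 36, 84, 111.
Linear molecule, 4 cuts → 5 fragments:
  1–9 → 9 bp
  10–36 → 27 bp
  37–84 → 48 bp
  85–111 → 27 bp
  112–149 → 38 bp
Sorted largest to smallest: 48, 38, 27, 27, 9 bp.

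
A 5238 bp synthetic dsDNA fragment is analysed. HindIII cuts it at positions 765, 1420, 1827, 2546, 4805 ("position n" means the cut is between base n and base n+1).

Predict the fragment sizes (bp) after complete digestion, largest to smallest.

2259, 765, 719, 655, 433, 407 bp

Linear molecule, 5 cuts → 6 fragments:
  765 − 0 = 765 bp
  1420 − 765 = 655 bp
  1827 − 1420 = 407 bp
  2546 − 1827 = 719 bp
  4805 − 2546 = 2259 bp
  5238 − 4805 = 433 bp
Sorted largest to smallest: 2259, 765, 719, 655, 433, 407 bp.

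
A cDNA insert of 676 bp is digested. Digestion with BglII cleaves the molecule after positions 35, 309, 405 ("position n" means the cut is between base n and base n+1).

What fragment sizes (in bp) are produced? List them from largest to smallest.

274, 271, 96, 35 bp

Linear molecule, 3 cuts → 4 fragments:
  35 − 0 = 35 bp
  309 − 35 = 274 bp
  405 − 309 = 96 bp
  676 − 405 = 271 bp
Sorted largest to smallest: 274, 271, 96, 35 bp.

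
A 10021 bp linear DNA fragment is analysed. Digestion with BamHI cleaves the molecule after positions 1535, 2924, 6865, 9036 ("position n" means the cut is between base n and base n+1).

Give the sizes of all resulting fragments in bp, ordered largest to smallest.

Linear molecule, 4 cuts → 5 fragments:
  1535 − 0 = 1535 bp
  2924 − 1535 = 1389 bp
  6865 − 2924 = 3941 bp
  9036 − 6865 = 2171 bp
  10021 − 9036 = 985 bp
Sorted largest to smallest: 3941, 2171, 1535, 1389, 985 bp.

3941, 2171, 1535, 1389, 985 bp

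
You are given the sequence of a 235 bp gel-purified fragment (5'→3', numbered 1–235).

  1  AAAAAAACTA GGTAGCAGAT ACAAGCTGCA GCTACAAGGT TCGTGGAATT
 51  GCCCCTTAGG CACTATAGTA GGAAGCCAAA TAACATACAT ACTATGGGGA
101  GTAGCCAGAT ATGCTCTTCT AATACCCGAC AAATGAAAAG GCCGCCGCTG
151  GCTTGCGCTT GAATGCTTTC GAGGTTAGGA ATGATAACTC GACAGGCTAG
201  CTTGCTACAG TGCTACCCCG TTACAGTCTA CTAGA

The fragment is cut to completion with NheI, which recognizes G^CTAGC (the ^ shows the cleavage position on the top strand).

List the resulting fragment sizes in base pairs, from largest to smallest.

The NheI site (GCTAGC) starts at position 196.
NheI cuts after the first base of each site, so after position 196.
Linear molecule, 1 cut → 2 fragments:
  1–196 → 196 bp
  197–235 → 39 bp
Sorted largest to smallest: 196, 39 bp.

196, 39 bp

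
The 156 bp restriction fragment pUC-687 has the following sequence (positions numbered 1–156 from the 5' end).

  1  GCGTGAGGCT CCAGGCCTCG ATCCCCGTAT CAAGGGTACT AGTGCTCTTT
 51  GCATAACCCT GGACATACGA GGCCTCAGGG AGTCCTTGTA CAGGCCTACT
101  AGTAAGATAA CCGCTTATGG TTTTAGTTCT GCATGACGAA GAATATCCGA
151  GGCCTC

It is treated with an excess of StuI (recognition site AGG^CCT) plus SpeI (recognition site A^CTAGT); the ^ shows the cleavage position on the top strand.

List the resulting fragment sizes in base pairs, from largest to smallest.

54, 34, 23, 22, 15, 4, 4 bp

StuI sites (AGGCCT) start at positions 13, 70, 92, 150.
StuI cuts after base 3 of each site, so after positions 15, 72, 94, 152.
SpeI sites (ACTAGT) start at positions 38, 98.
SpeI cuts after the first base of each site, so after positions 38, 98.
Combined cut positions: 15, 38, 72, 94, 98, 152.
Linear molecule, 6 cuts → 7 fragments:
  1–15 → 15 bp
  16–38 → 23 bp
  39–72 → 34 bp
  73–94 → 22 bp
  95–98 → 4 bp
  99–152 → 54 bp
  153–156 → 4 bp
Sorted largest to smallest: 54, 34, 23, 22, 15, 4, 4 bp.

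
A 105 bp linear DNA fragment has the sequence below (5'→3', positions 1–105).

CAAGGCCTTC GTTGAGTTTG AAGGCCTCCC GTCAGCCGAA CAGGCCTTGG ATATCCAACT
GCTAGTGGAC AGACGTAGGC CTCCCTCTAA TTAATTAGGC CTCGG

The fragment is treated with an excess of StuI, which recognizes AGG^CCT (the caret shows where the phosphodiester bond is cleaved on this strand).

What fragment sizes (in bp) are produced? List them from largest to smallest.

35, 20, 20, 19, 6, 5 bp

StuI sites (AGGCCT) start at positions 3, 22, 42, 77, 97.
StuI cuts after base 3 of each site, so after positions 5, 24, 44, 79, 99.
Linear molecule, 5 cuts → 6 fragments:
  1–5 → 5 bp
  6–24 → 19 bp
  25–44 → 20 bp
  45–79 → 35 bp
  80–99 → 20 bp
  100–105 → 6 bp
Sorted largest to smallest: 35, 20, 20, 19, 6, 5 bp.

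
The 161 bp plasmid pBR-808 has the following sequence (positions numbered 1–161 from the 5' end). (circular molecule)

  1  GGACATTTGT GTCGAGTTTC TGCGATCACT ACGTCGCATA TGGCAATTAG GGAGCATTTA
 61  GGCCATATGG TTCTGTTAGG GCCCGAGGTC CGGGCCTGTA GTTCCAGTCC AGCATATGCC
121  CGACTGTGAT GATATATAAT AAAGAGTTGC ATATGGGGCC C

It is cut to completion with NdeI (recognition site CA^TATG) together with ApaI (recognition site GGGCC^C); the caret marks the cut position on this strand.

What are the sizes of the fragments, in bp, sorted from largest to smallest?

NdeI sites (CATATG) start at positions 37, 64, 113, 150.
NdeI cuts after base 2 of each site, so after positions 38, 65, 114, 151.
ApaI sites (GGGCCC) start at positions 79, 156.
ApaI cuts after base 5 of each site (before the last base), so after positions 83, 160.
Combined cut positions: 38, 65, 83, 114, 151, 160.
Circular molecule, 6 cuts → 6 fragments:
  39–65 → 27 bp
  66–83 → 18 bp
  84–114 → 31 bp
  115–151 → 37 bp
  152–160 → 9 bp
  161–161 then 1–38 → 1 + 38 = 39 bp
Sorted largest to smallest: 39, 37, 31, 27, 18, 9 bp.

39, 37, 31, 27, 18, 9 bp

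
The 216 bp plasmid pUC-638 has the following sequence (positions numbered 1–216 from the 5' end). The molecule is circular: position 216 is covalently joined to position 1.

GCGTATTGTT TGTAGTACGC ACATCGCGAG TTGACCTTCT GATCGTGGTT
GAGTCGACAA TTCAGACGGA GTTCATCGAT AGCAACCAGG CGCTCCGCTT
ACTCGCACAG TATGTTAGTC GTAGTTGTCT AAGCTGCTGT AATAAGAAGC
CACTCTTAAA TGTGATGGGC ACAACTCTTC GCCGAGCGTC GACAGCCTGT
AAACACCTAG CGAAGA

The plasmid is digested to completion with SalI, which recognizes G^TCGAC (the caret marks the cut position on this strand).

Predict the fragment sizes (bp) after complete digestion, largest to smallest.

SalI sites (GTCGAC) start at positions 53, 188.
SalI cuts after the first base of each site, so after positions 53, 188.
Circular molecule, 2 cuts → 2 fragments:
  54–188 → 135 bp
  189–216 then 1–53 → 28 + 53 = 81 bp
Sorted largest to smallest: 135, 81 bp.

135, 81 bp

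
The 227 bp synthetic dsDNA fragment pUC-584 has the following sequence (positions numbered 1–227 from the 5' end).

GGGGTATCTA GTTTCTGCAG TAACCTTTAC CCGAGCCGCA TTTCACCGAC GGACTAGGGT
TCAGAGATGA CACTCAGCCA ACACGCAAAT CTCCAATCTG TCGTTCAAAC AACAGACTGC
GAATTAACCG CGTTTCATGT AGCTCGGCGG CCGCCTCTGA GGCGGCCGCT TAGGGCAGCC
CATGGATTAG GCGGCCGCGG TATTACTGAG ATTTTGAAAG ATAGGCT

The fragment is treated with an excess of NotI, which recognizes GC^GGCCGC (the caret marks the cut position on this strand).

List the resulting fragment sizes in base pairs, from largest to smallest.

148, 35, 29, 15 bp

NotI sites (GCGGCCGC) start at positions 147, 162, 191.
NotI cuts after base 2 of each site, so after positions 148, 163, 192.
Linear molecule, 3 cuts → 4 fragments:
  1–148 → 148 bp
  149–163 → 15 bp
  164–192 → 29 bp
  193–227 → 35 bp
Sorted largest to smallest: 148, 35, 29, 15 bp.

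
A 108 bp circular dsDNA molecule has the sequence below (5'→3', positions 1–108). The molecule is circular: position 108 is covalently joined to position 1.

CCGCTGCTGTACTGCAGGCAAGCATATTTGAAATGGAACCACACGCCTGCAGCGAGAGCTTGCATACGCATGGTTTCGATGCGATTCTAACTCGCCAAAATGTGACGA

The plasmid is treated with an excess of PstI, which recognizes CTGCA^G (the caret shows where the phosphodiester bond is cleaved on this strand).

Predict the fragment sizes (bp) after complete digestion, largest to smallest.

73, 35 bp

PstI sites (CTGCAG) start at positions 12, 47.
PstI cuts after base 5 of each site (before the last base), so after positions 16, 51.
Circular molecule, 2 cuts → 2 fragments:
  17–51 → 35 bp
  52–108 then 1–16 → 57 + 16 = 73 bp
Sorted largest to smallest: 73, 35 bp.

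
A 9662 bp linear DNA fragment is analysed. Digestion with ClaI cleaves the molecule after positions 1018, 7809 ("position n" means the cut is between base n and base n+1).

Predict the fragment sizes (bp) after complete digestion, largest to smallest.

6791, 1853, 1018 bp

Linear molecule, 2 cuts → 3 fragments:
  1018 − 0 = 1018 bp
  7809 − 1018 = 6791 bp
  9662 − 7809 = 1853 bp
Sorted largest to smallest: 6791, 1853, 1018 bp.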